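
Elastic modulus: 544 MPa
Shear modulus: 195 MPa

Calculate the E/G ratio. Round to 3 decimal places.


E / G = 544 / 195 = 2.790

2.790


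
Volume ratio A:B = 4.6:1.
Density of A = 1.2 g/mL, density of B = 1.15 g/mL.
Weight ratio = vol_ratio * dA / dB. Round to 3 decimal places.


Wt ratio = 4.6 * 1.2 / 1.15
= 4.800

4.800


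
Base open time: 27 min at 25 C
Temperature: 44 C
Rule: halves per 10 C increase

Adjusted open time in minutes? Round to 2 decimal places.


Acceleration = 2^((44-25)/10) = 3.7321
Open time = 27 / 3.7321 = 7.23 min

7.23


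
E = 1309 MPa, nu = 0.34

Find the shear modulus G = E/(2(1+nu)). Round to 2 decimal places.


G = 1309 / (2 * 1.34)
= 488.43 MPa

488.43


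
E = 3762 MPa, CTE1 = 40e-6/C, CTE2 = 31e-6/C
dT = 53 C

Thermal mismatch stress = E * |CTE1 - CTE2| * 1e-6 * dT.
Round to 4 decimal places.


= 3762 * 9e-6 * 53
= 1.7945 MPa

1.7945


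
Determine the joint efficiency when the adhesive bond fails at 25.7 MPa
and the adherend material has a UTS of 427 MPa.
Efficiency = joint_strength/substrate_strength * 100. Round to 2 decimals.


Joint efficiency = 25.7 / 427 * 100
= 6.02%

6.02


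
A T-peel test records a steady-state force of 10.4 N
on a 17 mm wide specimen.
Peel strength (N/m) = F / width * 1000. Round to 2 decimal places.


Peel strength = 10.4 / 17 * 1000
= 611.76 N/m

611.76


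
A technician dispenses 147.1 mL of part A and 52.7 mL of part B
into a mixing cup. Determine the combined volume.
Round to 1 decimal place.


Combined volume = 147.1 + 52.7
= 199.8 mL

199.8


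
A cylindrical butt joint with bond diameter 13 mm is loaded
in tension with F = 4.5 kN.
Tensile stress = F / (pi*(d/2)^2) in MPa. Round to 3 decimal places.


Area = pi * (13/2)^2 = 132.7323 mm^2
Stress = 4.5*1000 / 132.7323
= 33.903 MPa

33.903


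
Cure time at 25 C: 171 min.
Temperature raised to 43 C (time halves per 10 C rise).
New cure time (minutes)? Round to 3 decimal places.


Acceleration factor = 2^(18/10) = 3.4822
New time = 171 / 3.4822 = 49.107 min

49.107


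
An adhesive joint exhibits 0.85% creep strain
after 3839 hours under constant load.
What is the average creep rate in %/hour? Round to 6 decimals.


Creep rate = strain / time
= 0.85 / 3839
= 0.000221 %/h

0.000221


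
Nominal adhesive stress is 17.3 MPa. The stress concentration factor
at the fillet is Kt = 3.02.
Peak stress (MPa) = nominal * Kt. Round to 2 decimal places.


Peak = 17.3 * 3.02 = 52.25 MPa

52.25


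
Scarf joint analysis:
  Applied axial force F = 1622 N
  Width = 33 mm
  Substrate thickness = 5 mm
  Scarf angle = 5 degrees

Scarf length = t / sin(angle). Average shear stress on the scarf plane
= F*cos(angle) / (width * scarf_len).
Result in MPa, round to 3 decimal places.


Scarf length = 5 / sin(5 deg) = 57.3686 mm
cos(5 deg) = 0.996195
Shear = 1622 * 0.996195 / (33 * 57.3686)
= 0.854 MPa

0.854


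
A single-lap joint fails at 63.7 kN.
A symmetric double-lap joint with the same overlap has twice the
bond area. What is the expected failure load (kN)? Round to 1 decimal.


Double-lap load = 2 * 63.7 = 127.4 kN

127.4


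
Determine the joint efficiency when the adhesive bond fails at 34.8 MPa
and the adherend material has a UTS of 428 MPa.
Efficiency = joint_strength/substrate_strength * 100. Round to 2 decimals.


Joint efficiency = 34.8 / 428 * 100
= 8.13%

8.13


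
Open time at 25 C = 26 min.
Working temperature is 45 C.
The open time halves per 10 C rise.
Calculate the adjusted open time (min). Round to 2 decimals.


factor = 2^((45 - 25) / 10) = 4.0000
ot = 26 / 4.0000 = 6.50 min

6.50


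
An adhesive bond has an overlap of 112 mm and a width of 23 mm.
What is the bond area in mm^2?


Bond area = overlap * width
= 112 * 23
= 2576 mm^2

2576


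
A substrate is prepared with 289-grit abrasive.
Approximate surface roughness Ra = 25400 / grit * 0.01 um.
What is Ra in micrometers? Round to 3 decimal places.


Ra = 25400 / 289 * 0.01 = 0.879 um

0.879


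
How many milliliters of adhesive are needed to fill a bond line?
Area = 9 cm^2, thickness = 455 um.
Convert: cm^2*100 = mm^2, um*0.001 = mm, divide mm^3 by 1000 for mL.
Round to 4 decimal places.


= (9 * 100) * (455 * 0.001) / 1000
= 0.4095 mL

0.4095


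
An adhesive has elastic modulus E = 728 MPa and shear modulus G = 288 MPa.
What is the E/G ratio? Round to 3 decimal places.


E/G = 728 / 288 = 2.528

2.528


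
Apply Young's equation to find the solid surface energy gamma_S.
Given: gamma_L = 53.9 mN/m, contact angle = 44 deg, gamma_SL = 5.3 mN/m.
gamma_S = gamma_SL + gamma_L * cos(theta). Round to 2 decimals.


theta_rad = 44 * pi/180 = 0.767945
gamma_S = 5.3 + 53.9 * cos(0.767945)
= 44.07 mN/m

44.07


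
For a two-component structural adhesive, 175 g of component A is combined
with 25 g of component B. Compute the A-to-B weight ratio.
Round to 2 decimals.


Weight ratio A:B = 175 / 25
= 7.00

7.00


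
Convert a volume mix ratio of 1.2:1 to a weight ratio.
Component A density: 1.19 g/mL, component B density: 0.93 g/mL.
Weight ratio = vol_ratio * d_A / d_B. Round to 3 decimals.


= 1.2 * 1.19 / 0.93 = 1.535

1.535


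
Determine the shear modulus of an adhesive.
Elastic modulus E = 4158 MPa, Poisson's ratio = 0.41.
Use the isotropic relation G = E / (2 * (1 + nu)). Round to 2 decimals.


G = 4158 / (2*(1+0.41)) = 4158 / 2.82
= 1474.47 MPa

1474.47


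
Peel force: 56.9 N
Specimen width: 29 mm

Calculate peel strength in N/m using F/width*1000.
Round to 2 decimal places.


Peel strength = 56.9 / 29 * 1000 = 1962.07 N/m

1962.07


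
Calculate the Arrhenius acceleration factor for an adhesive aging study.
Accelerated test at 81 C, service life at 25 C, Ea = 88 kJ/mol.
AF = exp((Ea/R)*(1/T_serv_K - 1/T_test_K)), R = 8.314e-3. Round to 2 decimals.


T_test = 354.15 K, T_serv = 298.15 K
Ea/R = 88 / 0.008314 = 10584.56
AF = exp(10584.56 * (1/298.15 - 1/354.15))
= 274.12

274.12


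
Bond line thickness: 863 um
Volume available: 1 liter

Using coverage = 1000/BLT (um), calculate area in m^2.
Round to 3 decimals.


1 L = 1e6 mm^3, thickness = 863 um = 0.863 mm
Area = 1e6 / 0.863 mm^2 = (1e6 / 0.863) / 1e6 m^2 = 1000 / 863 m^2
= 1.159 m^2

1.159


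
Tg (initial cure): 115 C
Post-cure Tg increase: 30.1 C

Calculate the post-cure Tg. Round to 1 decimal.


Post-cure Tg = 115 + 30.1 = 145.1 C

145.1


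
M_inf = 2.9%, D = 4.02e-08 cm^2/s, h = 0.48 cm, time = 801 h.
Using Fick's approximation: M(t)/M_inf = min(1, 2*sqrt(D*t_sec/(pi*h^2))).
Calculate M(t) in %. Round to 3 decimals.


t = 2883600 s
ratio = min(1, 2*sqrt(4.02e-08*2883600/(pi*0.2304)))
= 0.800377
M(t) = 2.9 * 0.800377 = 2.321%

2.321


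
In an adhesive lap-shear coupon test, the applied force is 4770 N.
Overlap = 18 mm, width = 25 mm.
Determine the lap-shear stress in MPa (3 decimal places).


stress = F / (overlap * width)
= 4770 / (18 * 25)
= 10.600 MPa

10.600


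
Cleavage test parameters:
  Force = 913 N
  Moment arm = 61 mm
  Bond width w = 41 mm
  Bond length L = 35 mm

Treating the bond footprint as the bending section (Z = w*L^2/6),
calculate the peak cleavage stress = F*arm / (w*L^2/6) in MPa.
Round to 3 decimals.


M = 913 * 61 = 55693 N*mm
Z = 41 * 35^2 / 6 = 50225 / 6 mm^3
sigma = M / Z = 6 * 55693 / 50225 = 334158 / 50225
= 6.653 MPa

6.653


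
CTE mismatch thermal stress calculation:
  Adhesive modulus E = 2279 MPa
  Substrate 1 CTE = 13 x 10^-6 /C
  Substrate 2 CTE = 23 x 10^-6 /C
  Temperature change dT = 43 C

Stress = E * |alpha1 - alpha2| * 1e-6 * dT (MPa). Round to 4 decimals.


delta_alpha = |13 - 23| = 10 x 10^-6/C
Stress = 2279 * 10e-6 * 43
= 0.9800 MPa

0.9800


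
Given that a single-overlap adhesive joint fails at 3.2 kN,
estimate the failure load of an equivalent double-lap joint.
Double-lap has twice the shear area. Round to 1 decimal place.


Double-lap factor = 2
Expected load = 3.2 * 2 = 6.4 kN

6.4


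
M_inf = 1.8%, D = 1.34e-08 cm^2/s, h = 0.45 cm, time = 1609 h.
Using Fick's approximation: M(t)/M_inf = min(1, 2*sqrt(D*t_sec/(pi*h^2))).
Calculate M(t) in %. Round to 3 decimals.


t = 5792400 s
ratio = min(1, 2*sqrt(1.34e-08*5792400/(pi*0.2025)))
= 0.698593
M(t) = 1.8 * 0.698593 = 1.257%

1.257


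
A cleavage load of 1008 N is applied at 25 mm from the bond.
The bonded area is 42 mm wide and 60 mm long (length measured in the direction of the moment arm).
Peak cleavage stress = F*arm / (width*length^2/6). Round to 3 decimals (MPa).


Moment = 1008 * 25 = 25200 N*mm
Section modulus = 42 * 3600 / 6 = 151200 / 6 mm^3
Stress = 25200 / (151200 / 6) = 151200 / 151200
= 1.000 MPa

1.000


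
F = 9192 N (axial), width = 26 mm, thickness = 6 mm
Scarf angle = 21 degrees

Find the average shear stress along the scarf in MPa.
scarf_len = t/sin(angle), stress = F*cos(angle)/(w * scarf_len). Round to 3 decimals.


scarf_len = 6/sin(21 deg) = 16.7426
cos(21 deg) = 0.933580
stress = 9192*0.933580/(26*16.7426) = 19.714 MPa

19.714


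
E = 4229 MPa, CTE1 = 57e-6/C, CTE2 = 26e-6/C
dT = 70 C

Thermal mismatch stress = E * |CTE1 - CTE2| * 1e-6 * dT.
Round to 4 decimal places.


= 4229 * 31e-6 * 70
= 9.1769 MPa

9.1769


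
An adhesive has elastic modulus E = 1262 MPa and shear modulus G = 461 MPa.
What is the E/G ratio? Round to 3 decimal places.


E/G = 1262 / 461 = 2.738

2.738


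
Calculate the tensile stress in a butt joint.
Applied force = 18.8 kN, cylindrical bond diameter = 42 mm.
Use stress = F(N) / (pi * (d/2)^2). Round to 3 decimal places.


A = pi * 21.0^2 = 1385.4424 mm^2
sigma = 18800.0 / 1385.4424 = 13.570 MPa

13.570


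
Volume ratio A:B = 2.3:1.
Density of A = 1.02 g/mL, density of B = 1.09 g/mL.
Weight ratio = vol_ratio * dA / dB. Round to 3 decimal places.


Wt ratio = 2.3 * 1.02 / 1.09
= 2.152

2.152


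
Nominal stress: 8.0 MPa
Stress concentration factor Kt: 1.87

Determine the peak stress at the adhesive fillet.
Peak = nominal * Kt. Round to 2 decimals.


Peak stress = 8.0 * 1.87
= 14.96 MPa

14.96


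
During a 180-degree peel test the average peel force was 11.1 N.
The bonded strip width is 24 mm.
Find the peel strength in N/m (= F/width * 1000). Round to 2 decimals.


Peel strength = F/width * 1000
= 11.1 / 24 * 1000
= 462.50 N/m

462.50


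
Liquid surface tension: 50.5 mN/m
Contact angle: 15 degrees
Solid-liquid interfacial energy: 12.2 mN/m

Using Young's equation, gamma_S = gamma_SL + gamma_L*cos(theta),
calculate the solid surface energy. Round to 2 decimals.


gamma_S = 12.2 + 50.5 * cos(15)
= 60.98 mN/m

60.98


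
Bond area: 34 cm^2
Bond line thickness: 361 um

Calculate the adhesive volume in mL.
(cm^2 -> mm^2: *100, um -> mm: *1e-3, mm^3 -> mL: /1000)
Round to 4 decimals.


V = 34*100 * 361*1e-3 / 1000
= 1.2274 mL

1.2274


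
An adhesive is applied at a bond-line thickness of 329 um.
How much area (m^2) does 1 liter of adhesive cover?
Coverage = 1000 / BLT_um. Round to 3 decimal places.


Coverage = 1000 / 329 = 3.040 m^2

3.040


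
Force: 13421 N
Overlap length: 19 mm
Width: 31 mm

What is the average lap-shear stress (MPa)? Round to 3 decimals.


Average shear stress = F / (overlap * width)
= 13421 / (19 * 31)
= 22.786 MPa

22.786


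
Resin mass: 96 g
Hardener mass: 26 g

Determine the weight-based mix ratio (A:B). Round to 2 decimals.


Ratio = 96 / 26 = 3.69

3.69


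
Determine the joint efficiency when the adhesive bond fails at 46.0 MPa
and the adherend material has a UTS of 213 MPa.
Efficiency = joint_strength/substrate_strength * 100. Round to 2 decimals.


Joint efficiency = 46.0 / 213 * 100
= 21.60%

21.60


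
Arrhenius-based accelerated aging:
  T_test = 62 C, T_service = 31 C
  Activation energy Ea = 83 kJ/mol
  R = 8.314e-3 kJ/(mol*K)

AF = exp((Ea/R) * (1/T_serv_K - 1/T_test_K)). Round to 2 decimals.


T_test_K = 335.15, T_serv_K = 304.15
AF = exp((83/8.314e-3) * (1/304.15 - 1/335.15))
= 20.82

20.82


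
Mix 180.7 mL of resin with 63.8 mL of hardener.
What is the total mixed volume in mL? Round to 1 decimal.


Total = 180.7 + 63.8 = 244.5 mL

244.5


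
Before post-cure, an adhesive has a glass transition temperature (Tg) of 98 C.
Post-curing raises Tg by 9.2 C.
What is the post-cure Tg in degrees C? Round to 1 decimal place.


Tg_post = Tg_base + delta_Tg
= 98 + 9.2
= 107.2 C

107.2


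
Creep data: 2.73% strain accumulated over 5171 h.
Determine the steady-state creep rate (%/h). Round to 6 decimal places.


Rate = 2.73 / 5171 = 0.000528 %/h

0.000528


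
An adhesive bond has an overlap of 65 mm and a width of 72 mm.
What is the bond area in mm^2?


Bond area = overlap * width
= 65 * 72
= 4680 mm^2

4680


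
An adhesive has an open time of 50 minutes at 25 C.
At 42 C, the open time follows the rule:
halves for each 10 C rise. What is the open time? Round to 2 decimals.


Factor = 2^((42-25)/10) = 3.2490
Open time = 50 / 3.2490 = 15.39 min

15.39


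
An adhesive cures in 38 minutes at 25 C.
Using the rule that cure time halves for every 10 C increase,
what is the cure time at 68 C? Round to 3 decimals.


Factor = 2^((68 - 25) / 10) = 19.6983
Cure time = 38 / 19.6983
= 1.929 minutes

1.929


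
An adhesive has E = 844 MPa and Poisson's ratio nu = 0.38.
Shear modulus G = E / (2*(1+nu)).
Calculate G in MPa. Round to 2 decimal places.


G = 844 / (2*(1+0.38))
= 844 / 2.76
= 305.80 MPa

305.80


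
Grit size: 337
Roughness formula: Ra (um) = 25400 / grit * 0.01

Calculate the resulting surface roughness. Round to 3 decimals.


Ra = 25400 / 337 * 0.01
= 0.754 um

0.754


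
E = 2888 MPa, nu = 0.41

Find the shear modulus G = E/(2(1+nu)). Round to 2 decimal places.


G = 2888 / (2 * 1.41)
= 1024.11 MPa

1024.11


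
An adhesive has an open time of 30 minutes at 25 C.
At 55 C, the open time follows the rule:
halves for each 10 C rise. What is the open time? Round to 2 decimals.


Factor = 2^((55-25)/10) = 8.0000
Open time = 30 / 8.0000 = 3.75 min

3.75


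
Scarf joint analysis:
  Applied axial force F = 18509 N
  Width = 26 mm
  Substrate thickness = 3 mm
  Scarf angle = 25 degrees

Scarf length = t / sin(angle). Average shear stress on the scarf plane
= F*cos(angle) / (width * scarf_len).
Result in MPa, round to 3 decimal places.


Scarf length = 3 / sin(25 deg) = 7.0986 mm
cos(25 deg) = 0.906308
Shear = 18509 * 0.906308 / (26 * 7.0986)
= 90.889 MPa

90.889


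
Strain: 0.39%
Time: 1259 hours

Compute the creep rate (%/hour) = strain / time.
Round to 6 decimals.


Creep rate = 0.39 / 1259
= 0.000310 %/h

0.000310


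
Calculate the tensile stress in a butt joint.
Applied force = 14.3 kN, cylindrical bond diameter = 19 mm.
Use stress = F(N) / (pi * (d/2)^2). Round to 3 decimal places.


A = pi * 9.5^2 = 283.5287 mm^2
sigma = 14300.0 / 283.5287 = 50.436 MPa

50.436


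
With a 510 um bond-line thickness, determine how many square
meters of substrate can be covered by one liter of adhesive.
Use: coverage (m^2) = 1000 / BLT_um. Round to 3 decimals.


Coverage = 1000 / 510 = 1.961 m^2

1.961


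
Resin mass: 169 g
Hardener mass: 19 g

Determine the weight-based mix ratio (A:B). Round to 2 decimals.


Ratio = 169 / 19 = 8.89

8.89


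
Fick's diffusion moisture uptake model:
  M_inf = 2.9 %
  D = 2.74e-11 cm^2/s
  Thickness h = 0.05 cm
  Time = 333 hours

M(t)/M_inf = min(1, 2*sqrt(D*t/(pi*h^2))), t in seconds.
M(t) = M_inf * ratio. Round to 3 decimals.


t_sec = 333 * 3600 = 1198800
ratio = 2*sqrt(2.74e-11*1198800/(pi*0.05^2))
= min(1, 0.129340)
= 0.129340
M(t) = 2.9 * 0.129340 = 0.375 %

0.375


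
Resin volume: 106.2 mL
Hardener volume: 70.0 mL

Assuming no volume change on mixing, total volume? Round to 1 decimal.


V_total = 106.2 + 70.0 = 176.2 mL

176.2


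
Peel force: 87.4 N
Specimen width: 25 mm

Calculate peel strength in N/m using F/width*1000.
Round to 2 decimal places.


Peel strength = 87.4 / 25 * 1000 = 3496.00 N/m

3496.00


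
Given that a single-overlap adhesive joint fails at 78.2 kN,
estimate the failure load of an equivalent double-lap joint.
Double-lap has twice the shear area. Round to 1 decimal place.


Double-lap factor = 2
Expected load = 78.2 * 2 = 156.4 kN

156.4


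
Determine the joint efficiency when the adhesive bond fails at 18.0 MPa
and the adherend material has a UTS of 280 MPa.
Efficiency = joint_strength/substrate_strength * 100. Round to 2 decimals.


Joint efficiency = 18.0 / 280 * 100
= 6.43%

6.43


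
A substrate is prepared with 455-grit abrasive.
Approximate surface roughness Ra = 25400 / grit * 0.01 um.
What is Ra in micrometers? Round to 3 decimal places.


Ra = 25400 / 455 * 0.01 = 0.558 um

0.558


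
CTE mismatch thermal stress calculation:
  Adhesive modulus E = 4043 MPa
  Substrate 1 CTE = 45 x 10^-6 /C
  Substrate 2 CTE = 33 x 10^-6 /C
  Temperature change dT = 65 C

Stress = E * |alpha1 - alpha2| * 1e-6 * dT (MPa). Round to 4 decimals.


delta_alpha = |45 - 33| = 12 x 10^-6/C
Stress = 4043 * 12e-6 * 65
= 3.1535 MPa

3.1535


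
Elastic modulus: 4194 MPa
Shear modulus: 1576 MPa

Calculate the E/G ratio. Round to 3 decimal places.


E / G = 4194 / 1576 = 2.661

2.661


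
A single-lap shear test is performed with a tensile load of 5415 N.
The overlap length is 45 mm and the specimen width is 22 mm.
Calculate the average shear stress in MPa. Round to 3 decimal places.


Shear stress = F / (overlap * width)
= 5415 / (45 * 22)
= 5415 / 990
= 5.470 MPa

5.470


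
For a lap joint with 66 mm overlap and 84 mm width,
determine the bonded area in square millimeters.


Area = 66 * 84 = 5544 mm^2

5544


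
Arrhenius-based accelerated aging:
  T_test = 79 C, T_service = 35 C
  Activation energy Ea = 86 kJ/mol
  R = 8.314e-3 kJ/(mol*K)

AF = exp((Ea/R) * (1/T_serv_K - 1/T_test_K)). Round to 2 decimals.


T_test_K = 352.15, T_serv_K = 308.15
AF = exp((86/8.314e-3) * (1/308.15 - 1/352.15))
= 66.30

66.30


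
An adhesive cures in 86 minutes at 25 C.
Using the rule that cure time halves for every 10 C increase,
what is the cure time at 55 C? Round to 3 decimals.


Factor = 2^((55 - 25) / 10) = 8.0000
Cure time = 86 / 8.0000
= 10.750 minutes

10.750


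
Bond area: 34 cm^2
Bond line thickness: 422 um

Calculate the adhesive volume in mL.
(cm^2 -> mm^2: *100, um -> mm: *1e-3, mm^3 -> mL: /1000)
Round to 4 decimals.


V = 34*100 * 422*1e-3 / 1000
= 1.4348 mL

1.4348


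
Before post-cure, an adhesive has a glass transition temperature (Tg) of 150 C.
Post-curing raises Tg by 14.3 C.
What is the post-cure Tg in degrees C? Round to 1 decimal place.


Tg_post = Tg_base + delta_Tg
= 150 + 14.3
= 164.3 C

164.3


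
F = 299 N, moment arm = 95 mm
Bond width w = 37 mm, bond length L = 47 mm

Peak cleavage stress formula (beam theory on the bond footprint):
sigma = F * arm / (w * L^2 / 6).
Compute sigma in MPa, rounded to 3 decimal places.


sigma = (299 * 95) / (37 * 2209 / 6)
= 28405 * 6 / 81733
= 170430 / 81733
= 2.085 MPa

2.085


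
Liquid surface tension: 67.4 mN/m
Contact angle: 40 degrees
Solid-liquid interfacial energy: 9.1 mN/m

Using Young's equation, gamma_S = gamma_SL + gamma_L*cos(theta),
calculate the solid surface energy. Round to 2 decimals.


gamma_S = 9.1 + 67.4 * cos(40)
= 60.73 mN/m

60.73


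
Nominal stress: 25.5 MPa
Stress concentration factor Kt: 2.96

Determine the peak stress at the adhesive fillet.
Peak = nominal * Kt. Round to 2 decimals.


Peak stress = 25.5 * 2.96
= 75.48 MPa

75.48


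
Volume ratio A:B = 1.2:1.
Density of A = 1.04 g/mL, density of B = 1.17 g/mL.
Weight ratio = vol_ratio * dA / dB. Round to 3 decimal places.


Wt ratio = 1.2 * 1.04 / 1.17
= 1.067

1.067


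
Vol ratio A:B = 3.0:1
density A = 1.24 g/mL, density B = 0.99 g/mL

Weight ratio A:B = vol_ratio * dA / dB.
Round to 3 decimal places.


Weight ratio = 3.0 * 1.24 / 0.99
= 3.758

3.758


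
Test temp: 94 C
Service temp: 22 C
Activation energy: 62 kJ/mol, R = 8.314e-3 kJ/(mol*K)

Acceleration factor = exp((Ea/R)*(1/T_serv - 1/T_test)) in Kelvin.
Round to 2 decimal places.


AF = exp((62/0.008314)*(1/295.15 - 1/367.15))
= 141.86

141.86


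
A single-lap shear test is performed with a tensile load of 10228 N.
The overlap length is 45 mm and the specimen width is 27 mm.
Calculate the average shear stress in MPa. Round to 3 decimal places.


Shear stress = F / (overlap * width)
= 10228 / (45 * 27)
= 10228 / 1215
= 8.418 MPa

8.418


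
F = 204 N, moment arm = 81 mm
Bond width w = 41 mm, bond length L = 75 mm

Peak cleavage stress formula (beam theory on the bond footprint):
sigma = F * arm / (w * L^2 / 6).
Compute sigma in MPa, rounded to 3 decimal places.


sigma = (204 * 81) / (41 * 5625 / 6)
= 16524 * 6 / 230625
= 99144 / 230625
= 0.430 MPa

0.430


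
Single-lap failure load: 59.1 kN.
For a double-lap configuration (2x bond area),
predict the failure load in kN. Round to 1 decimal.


Failure load = 59.1 * 2 = 118.2 kN

118.2


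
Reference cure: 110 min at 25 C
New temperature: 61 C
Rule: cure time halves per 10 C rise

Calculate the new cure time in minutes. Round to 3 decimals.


factor = 2^((61-25)/10) = 12.1257
t_new = 110 / 12.1257 = 9.072 min

9.072


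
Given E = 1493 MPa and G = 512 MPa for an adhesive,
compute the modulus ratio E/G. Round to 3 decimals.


E/G ratio = 1493 / 512 = 2.916

2.916


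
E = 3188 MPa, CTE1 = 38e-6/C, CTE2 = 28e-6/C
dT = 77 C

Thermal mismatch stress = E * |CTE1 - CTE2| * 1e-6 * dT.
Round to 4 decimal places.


= 3188 * 10e-6 * 77
= 2.4548 MPa

2.4548


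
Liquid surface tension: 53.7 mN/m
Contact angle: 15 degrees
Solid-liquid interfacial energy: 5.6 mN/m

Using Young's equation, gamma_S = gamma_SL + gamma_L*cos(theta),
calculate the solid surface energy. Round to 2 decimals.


gamma_S = 5.6 + 53.7 * cos(15)
= 57.47 mN/m

57.47


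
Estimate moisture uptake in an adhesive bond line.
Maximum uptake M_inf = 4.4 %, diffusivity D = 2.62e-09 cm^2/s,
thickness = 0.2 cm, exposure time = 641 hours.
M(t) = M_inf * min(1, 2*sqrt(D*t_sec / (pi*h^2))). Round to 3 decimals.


Convert time: 641 h = 2307600 s
ratio = min(1, 2*sqrt(2.62e-09*2307600/(pi*0.2^2)))
= 0.438688
M(t) = 4.4 * 0.438688 = 1.930%

1.930


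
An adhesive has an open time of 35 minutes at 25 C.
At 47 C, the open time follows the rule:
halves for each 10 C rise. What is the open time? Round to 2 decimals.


Factor = 2^((47-25)/10) = 4.5948
Open time = 35 / 4.5948 = 7.62 min

7.62


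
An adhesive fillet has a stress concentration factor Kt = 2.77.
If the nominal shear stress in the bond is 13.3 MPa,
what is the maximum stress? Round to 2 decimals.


Max stress = 13.3 * 2.77 = 36.84 MPa

36.84


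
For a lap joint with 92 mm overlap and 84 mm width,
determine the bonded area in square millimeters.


Area = 92 * 84 = 7728 mm^2

7728


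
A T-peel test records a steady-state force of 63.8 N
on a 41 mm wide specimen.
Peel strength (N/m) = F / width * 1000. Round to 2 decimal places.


Peel strength = 63.8 / 41 * 1000
= 1556.10 N/m

1556.10


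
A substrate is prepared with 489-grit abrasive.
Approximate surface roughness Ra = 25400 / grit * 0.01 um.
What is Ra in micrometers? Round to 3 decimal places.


Ra = 25400 / 489 * 0.01 = 0.519 um

0.519


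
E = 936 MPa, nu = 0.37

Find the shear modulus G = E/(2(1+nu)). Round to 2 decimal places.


G = 936 / (2 * 1.37)
= 341.61 MPa

341.61


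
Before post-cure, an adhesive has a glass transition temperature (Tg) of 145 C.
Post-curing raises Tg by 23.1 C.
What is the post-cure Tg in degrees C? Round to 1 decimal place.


Tg_post = Tg_base + delta_Tg
= 145 + 23.1
= 168.1 C

168.1


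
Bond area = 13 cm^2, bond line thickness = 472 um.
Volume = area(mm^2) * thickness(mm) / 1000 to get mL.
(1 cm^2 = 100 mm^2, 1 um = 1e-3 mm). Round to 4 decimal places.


area_mm2 = 13 * 100 = 1300
blt_mm = 472 * 1e-3 = 0.472
vol_mm3 = 1300 * 0.472 = 613.6
vol_mL = 613.6 / 1000 = 0.6136 mL

0.6136


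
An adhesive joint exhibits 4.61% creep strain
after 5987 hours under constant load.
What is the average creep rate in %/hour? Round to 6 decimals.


Creep rate = strain / time
= 4.61 / 5987
= 0.000770 %/h

0.000770


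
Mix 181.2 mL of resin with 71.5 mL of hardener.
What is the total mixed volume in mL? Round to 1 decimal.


Total = 181.2 + 71.5 = 252.7 mL

252.7


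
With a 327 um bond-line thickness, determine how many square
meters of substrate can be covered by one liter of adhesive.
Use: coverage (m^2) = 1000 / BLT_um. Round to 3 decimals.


Coverage = 1000 / 327 = 3.058 m^2

3.058


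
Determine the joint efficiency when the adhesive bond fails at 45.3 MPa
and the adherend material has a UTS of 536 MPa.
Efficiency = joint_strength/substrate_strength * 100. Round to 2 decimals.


Joint efficiency = 45.3 / 536 * 100
= 8.45%

8.45


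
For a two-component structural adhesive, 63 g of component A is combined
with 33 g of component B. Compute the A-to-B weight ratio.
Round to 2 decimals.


Weight ratio A:B = 63 / 33
= 1.91

1.91


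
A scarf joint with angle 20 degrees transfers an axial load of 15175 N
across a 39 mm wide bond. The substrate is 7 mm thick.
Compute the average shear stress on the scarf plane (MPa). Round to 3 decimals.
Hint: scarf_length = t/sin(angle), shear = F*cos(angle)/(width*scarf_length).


scarf_length = 7 / sin(20 deg) = 20.4666 mm
cos(20 deg) = 0.939693
shear stress = 15175 * 0.939693 / (39 * 20.4666)
= 17.865 MPa

17.865


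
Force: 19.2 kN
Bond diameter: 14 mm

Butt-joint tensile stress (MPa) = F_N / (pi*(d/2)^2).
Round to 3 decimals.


F_N = 19.2 * 1000 = 19200.0 N
A = pi*(7.0)^2 = 153.9380 mm^2
stress = 19200.0 / 153.9380 = 124.726 MPa

124.726


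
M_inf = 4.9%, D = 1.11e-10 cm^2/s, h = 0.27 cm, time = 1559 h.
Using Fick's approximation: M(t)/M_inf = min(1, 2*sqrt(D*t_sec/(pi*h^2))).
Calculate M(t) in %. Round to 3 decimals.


t = 5612400 s
ratio = min(1, 2*sqrt(1.11e-10*5612400/(pi*0.0729)))
= 0.104310
M(t) = 4.9 * 0.104310 = 0.511%

0.511


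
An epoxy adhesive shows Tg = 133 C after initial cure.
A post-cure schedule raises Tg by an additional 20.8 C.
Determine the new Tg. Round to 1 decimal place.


New Tg = 133 + 20.8
= 153.8 C

153.8


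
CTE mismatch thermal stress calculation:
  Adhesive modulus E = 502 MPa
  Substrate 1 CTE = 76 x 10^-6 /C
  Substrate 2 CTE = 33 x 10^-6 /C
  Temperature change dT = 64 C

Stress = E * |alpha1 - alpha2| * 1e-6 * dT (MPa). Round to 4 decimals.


delta_alpha = |76 - 33| = 43 x 10^-6/C
Stress = 502 * 43e-6 * 64
= 1.3815 MPa

1.3815


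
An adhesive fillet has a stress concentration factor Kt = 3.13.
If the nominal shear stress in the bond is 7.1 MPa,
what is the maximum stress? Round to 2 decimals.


Max stress = 7.1 * 3.13 = 22.22 MPa

22.22


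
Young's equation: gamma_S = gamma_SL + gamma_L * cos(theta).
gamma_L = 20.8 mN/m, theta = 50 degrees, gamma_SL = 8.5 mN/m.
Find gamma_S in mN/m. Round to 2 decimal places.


cos(50 deg) = 0.642788
gamma_S = 8.5 + 20.8 * 0.642788
= 21.87 mN/m

21.87


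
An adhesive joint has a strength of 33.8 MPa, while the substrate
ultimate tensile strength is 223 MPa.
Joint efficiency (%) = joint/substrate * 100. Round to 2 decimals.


Efficiency = 33.8 / 223 * 100
= 15.16%

15.16


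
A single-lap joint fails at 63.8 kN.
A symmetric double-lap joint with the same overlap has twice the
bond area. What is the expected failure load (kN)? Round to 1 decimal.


Double-lap load = 2 * 63.8 = 127.6 kN

127.6


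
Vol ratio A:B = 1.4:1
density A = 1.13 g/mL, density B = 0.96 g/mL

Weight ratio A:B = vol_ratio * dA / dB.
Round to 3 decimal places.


Weight ratio = 1.4 * 1.13 / 0.96
= 1.648

1.648


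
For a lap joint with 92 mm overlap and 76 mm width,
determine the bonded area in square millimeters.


Area = 92 * 76 = 6992 mm^2

6992


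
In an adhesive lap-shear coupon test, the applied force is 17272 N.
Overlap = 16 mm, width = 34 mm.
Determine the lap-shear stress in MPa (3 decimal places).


stress = F / (overlap * width)
= 17272 / (16 * 34)
= 31.750 MPa

31.750


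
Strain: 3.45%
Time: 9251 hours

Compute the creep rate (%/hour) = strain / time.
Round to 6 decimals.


Creep rate = 3.45 / 9251
= 0.000373 %/h

0.000373


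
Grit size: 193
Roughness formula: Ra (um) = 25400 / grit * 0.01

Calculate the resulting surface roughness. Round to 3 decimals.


Ra = 25400 / 193 * 0.01
= 1.316 um

1.316


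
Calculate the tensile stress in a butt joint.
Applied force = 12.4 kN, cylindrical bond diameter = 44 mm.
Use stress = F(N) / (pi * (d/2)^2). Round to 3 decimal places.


A = pi * 22.0^2 = 1520.5308 mm^2
sigma = 12400.0 / 1520.5308 = 8.155 MPa

8.155


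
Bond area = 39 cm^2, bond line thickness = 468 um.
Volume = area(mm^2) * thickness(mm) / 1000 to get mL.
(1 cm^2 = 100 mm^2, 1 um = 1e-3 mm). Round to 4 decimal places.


area_mm2 = 39 * 100 = 3900
blt_mm = 468 * 1e-3 = 0.468
vol_mm3 = 3900 * 0.468 = 1825.2
vol_mL = 1825.2 / 1000 = 1.8252 mL

1.8252


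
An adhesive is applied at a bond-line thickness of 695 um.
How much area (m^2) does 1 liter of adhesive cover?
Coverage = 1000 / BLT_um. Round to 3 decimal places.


Coverage = 1000 / 695 = 1.439 m^2

1.439


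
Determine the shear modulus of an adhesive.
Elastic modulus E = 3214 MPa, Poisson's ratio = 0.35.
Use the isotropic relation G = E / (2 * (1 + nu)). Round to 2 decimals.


G = 3214 / (2*(1+0.35)) = 3214 / 2.70
= 1190.37 MPa

1190.37


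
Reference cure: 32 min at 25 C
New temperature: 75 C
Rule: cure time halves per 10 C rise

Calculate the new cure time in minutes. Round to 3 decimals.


factor = 2^((75-25)/10) = 32.0000
t_new = 32 / 32.0000 = 1.000 min

1.000


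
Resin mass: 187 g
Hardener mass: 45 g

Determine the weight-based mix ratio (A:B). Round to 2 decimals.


Ratio = 187 / 45 = 4.16

4.16


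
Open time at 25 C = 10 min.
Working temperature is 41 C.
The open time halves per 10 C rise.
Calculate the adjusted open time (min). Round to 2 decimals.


factor = 2^((41 - 25) / 10) = 3.0314
ot = 10 / 3.0314 = 3.30 min

3.30


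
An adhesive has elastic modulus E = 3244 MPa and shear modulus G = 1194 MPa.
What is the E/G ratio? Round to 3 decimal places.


E/G = 3244 / 1194 = 2.717

2.717


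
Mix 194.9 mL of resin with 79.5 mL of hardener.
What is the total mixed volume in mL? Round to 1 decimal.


Total = 194.9 + 79.5 = 274.4 mL

274.4


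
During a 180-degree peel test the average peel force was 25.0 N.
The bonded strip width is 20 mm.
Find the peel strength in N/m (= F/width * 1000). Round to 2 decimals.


Peel strength = F/width * 1000
= 25.0 / 20 * 1000
= 1250.00 N/m

1250.00


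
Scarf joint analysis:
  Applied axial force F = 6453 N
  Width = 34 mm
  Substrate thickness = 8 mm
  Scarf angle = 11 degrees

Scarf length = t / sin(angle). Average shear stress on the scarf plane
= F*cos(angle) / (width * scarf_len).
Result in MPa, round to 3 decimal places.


Scarf length = 8 / sin(11 deg) = 41.9267 mm
cos(11 deg) = 0.981627
Shear = 6453 * 0.981627 / (34 * 41.9267)
= 4.444 MPa

4.444


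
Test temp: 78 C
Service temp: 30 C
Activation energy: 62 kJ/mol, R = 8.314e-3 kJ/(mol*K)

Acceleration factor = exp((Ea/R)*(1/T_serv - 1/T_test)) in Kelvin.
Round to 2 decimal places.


AF = exp((62/0.008314)*(1/303.15 - 1/351.15))
= 28.86

28.86


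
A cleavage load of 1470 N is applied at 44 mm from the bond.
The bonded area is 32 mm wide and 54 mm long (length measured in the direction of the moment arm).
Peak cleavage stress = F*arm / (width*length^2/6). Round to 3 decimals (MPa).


Moment = 1470 * 44 = 64680 N*mm
Section modulus = 32 * 2916 / 6 = 93312 / 6 mm^3
Stress = 64680 / (93312 / 6) = 388080 / 93312
= 4.159 MPa

4.159


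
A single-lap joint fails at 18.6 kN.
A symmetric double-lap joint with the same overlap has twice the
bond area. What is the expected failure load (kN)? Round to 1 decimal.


Double-lap load = 2 * 18.6 = 37.2 kN

37.2


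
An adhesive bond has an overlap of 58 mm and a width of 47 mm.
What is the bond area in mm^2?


Bond area = overlap * width
= 58 * 47
= 2726 mm^2

2726


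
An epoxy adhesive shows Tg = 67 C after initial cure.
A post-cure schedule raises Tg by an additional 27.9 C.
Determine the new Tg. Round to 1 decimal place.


New Tg = 67 + 27.9
= 94.9 C

94.9


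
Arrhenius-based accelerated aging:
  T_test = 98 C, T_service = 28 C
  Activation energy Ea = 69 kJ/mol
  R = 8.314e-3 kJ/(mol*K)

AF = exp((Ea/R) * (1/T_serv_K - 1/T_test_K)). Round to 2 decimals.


T_test_K = 371.15, T_serv_K = 301.15
AF = exp((69/8.314e-3) * (1/301.15 - 1/371.15))
= 180.84

180.84


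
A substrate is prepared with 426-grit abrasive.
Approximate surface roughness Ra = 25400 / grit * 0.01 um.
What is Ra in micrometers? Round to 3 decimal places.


Ra = 25400 / 426 * 0.01 = 0.596 um

0.596


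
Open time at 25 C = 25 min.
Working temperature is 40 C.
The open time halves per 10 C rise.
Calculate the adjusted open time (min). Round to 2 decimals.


factor = 2^((40 - 25) / 10) = 2.8284
ot = 25 / 2.8284 = 8.84 min

8.84


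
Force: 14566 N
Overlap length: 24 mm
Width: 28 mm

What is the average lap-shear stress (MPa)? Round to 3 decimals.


Average shear stress = F / (overlap * width)
= 14566 / (24 * 28)
= 21.676 MPa

21.676


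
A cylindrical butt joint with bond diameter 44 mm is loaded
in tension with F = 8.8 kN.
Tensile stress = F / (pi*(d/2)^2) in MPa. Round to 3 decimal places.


Area = pi * (44/2)^2 = 1520.5308 mm^2
Stress = 8.8*1000 / 1520.5308
= 5.787 MPa

5.787


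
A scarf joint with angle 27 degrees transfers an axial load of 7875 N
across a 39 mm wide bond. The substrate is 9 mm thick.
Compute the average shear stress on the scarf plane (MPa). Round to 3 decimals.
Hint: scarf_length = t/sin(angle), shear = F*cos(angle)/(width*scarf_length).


scarf_length = 9 / sin(27 deg) = 19.8242 mm
cos(27 deg) = 0.891007
shear stress = 7875 * 0.891007 / (39 * 19.8242)
= 9.076 MPa

9.076


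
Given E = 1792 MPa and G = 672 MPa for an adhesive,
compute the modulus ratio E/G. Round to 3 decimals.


E/G ratio = 1792 / 672 = 2.667

2.667


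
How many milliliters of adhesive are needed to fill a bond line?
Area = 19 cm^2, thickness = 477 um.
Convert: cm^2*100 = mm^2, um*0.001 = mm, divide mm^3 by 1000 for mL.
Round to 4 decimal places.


= (19 * 100) * (477 * 0.001) / 1000
= 0.9063 mL

0.9063


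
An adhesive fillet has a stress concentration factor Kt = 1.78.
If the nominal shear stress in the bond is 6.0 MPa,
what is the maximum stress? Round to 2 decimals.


Max stress = 6.0 * 1.78 = 10.68 MPa

10.68


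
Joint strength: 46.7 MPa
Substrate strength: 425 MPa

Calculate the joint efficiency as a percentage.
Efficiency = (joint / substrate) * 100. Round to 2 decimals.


Efficiency = (46.7 / 425) * 100 = 10.99%

10.99


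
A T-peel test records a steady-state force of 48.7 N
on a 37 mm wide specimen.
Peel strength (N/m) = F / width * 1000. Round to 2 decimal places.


Peel strength = 48.7 / 37 * 1000
= 1316.22 N/m

1316.22


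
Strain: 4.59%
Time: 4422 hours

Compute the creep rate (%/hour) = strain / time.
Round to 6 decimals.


Creep rate = 4.59 / 4422
= 0.001038 %/h

0.001038


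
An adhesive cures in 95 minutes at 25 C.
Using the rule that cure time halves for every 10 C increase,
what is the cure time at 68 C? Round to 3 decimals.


Factor = 2^((68 - 25) / 10) = 19.6983
Cure time = 95 / 19.6983
= 4.823 minutes

4.823


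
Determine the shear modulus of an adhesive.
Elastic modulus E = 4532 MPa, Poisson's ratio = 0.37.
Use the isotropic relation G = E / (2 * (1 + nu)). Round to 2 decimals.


G = 4532 / (2*(1+0.37)) = 4532 / 2.74
= 1654.01 MPa

1654.01


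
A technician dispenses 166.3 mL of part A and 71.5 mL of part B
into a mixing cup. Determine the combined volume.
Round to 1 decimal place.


Combined volume = 166.3 + 71.5
= 237.8 mL

237.8


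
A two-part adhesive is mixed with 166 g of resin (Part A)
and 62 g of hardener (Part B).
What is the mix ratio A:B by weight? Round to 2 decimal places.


Mix ratio = mass_A / mass_B
= 166 / 62
= 2.68

2.68


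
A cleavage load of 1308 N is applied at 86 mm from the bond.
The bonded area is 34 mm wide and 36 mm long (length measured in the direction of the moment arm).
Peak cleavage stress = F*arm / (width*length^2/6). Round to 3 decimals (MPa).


Moment = 1308 * 86 = 112488 N*mm
Section modulus = 34 * 1296 / 6 = 44064 / 6 mm^3
Stress = 112488 / (44064 / 6) = 674928 / 44064
= 15.317 MPa

15.317


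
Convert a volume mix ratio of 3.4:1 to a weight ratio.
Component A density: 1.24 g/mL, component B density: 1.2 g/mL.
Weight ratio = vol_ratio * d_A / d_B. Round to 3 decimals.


= 3.4 * 1.24 / 1.2 = 3.513

3.513


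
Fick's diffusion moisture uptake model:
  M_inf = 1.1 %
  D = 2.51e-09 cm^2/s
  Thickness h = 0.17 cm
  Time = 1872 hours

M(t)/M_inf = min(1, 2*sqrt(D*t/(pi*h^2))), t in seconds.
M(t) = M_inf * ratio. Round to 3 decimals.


t_sec = 1872 * 3600 = 6739200
ratio = 2*sqrt(2.51e-09*6739200/(pi*0.17^2))
= min(1, 0.863271)
= 0.863271
M(t) = 1.1 * 0.863271 = 0.950 %

0.950


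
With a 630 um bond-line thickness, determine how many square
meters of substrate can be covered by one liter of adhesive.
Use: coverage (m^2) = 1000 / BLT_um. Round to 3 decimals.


Coverage = 1000 / 630 = 1.587 m^2

1.587


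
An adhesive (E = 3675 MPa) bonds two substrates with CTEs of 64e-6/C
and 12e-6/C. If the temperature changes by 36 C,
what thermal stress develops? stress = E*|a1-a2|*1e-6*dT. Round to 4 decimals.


Stress = 3675 * |64 - 12| * 1e-6 * 36
= 6.8796 MPa

6.8796


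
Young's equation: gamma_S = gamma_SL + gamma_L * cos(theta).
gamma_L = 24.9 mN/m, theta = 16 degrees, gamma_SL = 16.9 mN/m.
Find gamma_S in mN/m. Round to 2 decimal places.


cos(16 deg) = 0.961262
gamma_S = 16.9 + 24.9 * 0.961262
= 40.84 mN/m

40.84


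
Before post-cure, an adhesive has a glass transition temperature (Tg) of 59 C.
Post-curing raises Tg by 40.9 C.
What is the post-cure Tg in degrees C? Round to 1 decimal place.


Tg_post = Tg_base + delta_Tg
= 59 + 40.9
= 99.9 C

99.9


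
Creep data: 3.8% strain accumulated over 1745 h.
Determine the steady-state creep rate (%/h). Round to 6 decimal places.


Rate = 3.8 / 1745 = 0.002178 %/h

0.002178


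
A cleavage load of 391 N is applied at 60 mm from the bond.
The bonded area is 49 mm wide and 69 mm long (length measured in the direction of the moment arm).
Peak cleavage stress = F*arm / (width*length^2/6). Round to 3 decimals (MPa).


Moment = 391 * 60 = 23460 N*mm
Section modulus = 49 * 4761 / 6 = 233289 / 6 mm^3
Stress = 23460 / (233289 / 6) = 140760 / 233289
= 0.603 MPa

0.603


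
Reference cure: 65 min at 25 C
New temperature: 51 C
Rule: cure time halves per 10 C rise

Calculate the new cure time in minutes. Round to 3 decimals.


factor = 2^((51-25)/10) = 6.0629
t_new = 65 / 6.0629 = 10.721 min

10.721


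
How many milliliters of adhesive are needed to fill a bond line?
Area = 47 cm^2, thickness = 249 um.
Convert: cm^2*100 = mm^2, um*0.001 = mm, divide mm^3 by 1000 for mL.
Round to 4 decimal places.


= (47 * 100) * (249 * 0.001) / 1000
= 1.1703 mL

1.1703


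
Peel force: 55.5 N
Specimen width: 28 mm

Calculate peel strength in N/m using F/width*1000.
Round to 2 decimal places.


Peel strength = 55.5 / 28 * 1000 = 1982.14 N/m

1982.14


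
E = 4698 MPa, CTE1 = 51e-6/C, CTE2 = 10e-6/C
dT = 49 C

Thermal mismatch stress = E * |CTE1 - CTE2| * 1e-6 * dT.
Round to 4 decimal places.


= 4698 * 41e-6 * 49
= 9.4383 MPa

9.4383


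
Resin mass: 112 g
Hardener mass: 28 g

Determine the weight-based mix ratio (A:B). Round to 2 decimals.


Ratio = 112 / 28 = 4.00

4.00
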